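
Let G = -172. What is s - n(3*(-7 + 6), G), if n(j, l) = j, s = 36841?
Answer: 36844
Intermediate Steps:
s - n(3*(-7 + 6), G) = 36841 - 3*(-7 + 6) = 36841 - 3*(-1) = 36841 - 1*(-3) = 36841 + 3 = 36844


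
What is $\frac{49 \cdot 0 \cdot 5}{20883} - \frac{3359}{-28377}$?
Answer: $\frac{3359}{28377} \approx 0.11837$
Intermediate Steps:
$\frac{49 \cdot 0 \cdot 5}{20883} - \frac{3359}{-28377} = 0 \cdot 5 \cdot \frac{1}{20883} - - \frac{3359}{28377} = 0 \cdot \frac{1}{20883} + \frac{3359}{28377} = 0 + \frac{3359}{28377} = \frac{3359}{28377}$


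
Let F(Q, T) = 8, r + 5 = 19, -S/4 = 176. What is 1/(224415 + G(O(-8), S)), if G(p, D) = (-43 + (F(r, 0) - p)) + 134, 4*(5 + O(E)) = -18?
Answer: 2/449047 ≈ 4.4539e-6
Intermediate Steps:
S = -704 (S = -4*176 = -704)
r = 14 (r = -5 + 19 = 14)
O(E) = -19/2 (O(E) = -5 + (¼)*(-18) = -5 - 9/2 = -19/2)
G(p, D) = 99 - p (G(p, D) = (-43 + (8 - p)) + 134 = (-35 - p) + 134 = 99 - p)
1/(224415 + G(O(-8), S)) = 1/(224415 + (99 - 1*(-19/2))) = 1/(224415 + (99 + 19/2)) = 1/(224415 + 217/2) = 1/(449047/2) = 2/449047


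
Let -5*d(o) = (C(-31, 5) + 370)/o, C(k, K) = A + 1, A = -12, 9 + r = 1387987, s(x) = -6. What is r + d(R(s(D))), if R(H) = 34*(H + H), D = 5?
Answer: 2831475479/2040 ≈ 1.3880e+6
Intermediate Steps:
r = 1387978 (r = -9 + 1387987 = 1387978)
C(k, K) = -11 (C(k, K) = -12 + 1 = -11)
R(H) = 68*H (R(H) = 34*(2*H) = 68*H)
d(o) = -359/(5*o) (d(o) = -(-11 + 370)/(5*o) = -359/(5*o))
r + d(R(s(D))) = 1387978 - 359/(5*(68*(-6))) = 1387978 - 359/5/(-408) = 1387978 - 359/5*(-1/408) = 1387978 + 359/2040 = 2831475479/2040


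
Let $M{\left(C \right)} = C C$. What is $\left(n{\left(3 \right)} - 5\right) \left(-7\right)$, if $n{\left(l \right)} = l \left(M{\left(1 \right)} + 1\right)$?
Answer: $-7$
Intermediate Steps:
$M{\left(C \right)} = C^{2}$
$n{\left(l \right)} = 2 l$ ($n{\left(l \right)} = l \left(1^{2} + 1\right) = l \left(1 + 1\right) = l 2 = 2 l$)
$\left(n{\left(3 \right)} - 5\right) \left(-7\right) = \left(2 \cdot 3 - 5\right) \left(-7\right) = \left(6 - 5\right) \left(-7\right) = 1 \left(-7\right) = -7$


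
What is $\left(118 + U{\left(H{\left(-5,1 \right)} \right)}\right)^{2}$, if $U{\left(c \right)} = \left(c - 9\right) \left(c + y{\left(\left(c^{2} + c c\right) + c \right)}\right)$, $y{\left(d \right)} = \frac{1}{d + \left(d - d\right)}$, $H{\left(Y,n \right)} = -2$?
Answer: $\frac{687241}{36} \approx 19090.0$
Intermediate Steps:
$y{\left(d \right)} = \frac{1}{d}$ ($y{\left(d \right)} = \frac{1}{d + 0} = \frac{1}{d}$)
$U{\left(c \right)} = \left(-9 + c\right) \left(c + \frac{1}{c + 2 c^{2}}\right)$ ($U{\left(c \right)} = \left(c - 9\right) \left(c + \frac{1}{\left(c^{2} + c c\right) + c}\right) = \left(-9 + c\right) \left(c + \frac{1}{\left(c^{2} + c^{2}\right) + c}\right) = \left(-9 + c\right) \left(c + \frac{1}{2 c^{2} + c}\right) = \left(-9 + c\right) \left(c + \frac{1}{c + 2 c^{2}}\right)$)
$\left(118 + U{\left(H{\left(-5,1 \right)} \right)}\right)^{2} = \left(118 + \frac{-9 - 2 - 17 \left(-2\right)^{3} - 9 \left(-2\right)^{2} + 2 \left(-2\right)^{4}}{\left(-2\right) \left(1 + 2 \left(-2\right)\right)}\right)^{2} = \left(118 - \frac{-9 - 2 - -136 - 36 + 2 \cdot 16}{2 \left(1 - 4\right)}\right)^{2} = \left(118 - \frac{-9 - 2 + 136 - 36 + 32}{2 \left(-3\right)}\right)^{2} = \left(118 - \left(- \frac{1}{6}\right) 121\right)^{2} = \left(118 + \frac{121}{6}\right)^{2} = \left(\frac{829}{6}\right)^{2} = \frac{687241}{36}$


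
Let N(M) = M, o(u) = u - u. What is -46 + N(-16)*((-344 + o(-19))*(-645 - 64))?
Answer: -3902382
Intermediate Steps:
o(u) = 0
-46 + N(-16)*((-344 + o(-19))*(-645 - 64)) = -46 - 16*(-344 + 0)*(-645 - 64) = -46 - (-5504)*(-709) = -46 - 16*243896 = -46 - 3902336 = -3902382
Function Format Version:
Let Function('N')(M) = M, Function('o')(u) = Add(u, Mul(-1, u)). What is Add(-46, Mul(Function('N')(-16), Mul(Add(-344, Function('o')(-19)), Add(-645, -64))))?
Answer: -3902382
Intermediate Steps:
Function('o')(u) = 0
Add(-46, Mul(Function('N')(-16), Mul(Add(-344, Function('o')(-19)), Add(-645, -64)))) = Add(-46, Mul(-16, Mul(Add(-344, 0), Add(-645, -64)))) = Add(-46, Mul(-16, Mul(-344, -709))) = Add(-46, Mul(-16, 243896)) = Add(-46, -3902336) = -3902382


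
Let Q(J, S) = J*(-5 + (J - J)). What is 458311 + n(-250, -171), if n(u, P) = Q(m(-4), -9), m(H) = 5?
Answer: 458286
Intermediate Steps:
Q(J, S) = -5*J (Q(J, S) = J*(-5 + 0) = J*(-5) = -5*J)
n(u, P) = -25 (n(u, P) = -5*5 = -25)
458311 + n(-250, -171) = 458311 - 25 = 458286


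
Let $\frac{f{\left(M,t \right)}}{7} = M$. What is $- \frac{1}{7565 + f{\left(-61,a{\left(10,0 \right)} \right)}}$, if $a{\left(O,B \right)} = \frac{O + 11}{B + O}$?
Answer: $- \frac{1}{7138} \approx -0.0001401$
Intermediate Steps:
$a{\left(O,B \right)} = \frac{11 + O}{B + O}$
$f{\left(M,t \right)} = 7 M$
$- \frac{1}{7565 + f{\left(-61,a{\left(10,0 \right)} \right)}} = - \frac{1}{7565 + 7 \left(-61\right)} = - \frac{1}{7565 - 427} = - \frac{1}{7138}$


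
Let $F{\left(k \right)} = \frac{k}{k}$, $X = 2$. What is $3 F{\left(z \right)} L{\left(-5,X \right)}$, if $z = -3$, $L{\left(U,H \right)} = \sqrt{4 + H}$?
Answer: $3 \sqrt{6} \approx 7.3485$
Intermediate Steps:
$F{\left(k \right)} = 1$
$3 F{\left(z \right)} L{\left(-5,X \right)} = 3 \cdot 1 \sqrt{4 + 2} = 3 \sqrt{6}$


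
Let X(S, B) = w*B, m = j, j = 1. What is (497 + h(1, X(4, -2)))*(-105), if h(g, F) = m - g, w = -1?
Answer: -52185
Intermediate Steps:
m = 1
X(S, B) = -B
h(g, F) = 1 - g
(497 + h(1, X(4, -2)))*(-105) = (497 + (1 - 1*1))*(-105) = (497 + (1 - 1))*(-105) = (497 + 0)*(-105) = 497*(-105) = -52185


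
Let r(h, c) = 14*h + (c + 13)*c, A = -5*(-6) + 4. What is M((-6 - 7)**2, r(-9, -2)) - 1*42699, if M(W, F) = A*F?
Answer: -47731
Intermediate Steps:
A = 34 (A = 30 + 4 = 34)
r(h, c) = 14*h + c*(13 + c) (r(h, c) = 14*h + (13 + c)*c = 14*h + c*(13 + c))
M(W, F) = 34*F
M((-6 - 7)**2, r(-9, -2)) - 1*42699 = 34*((-2)**2 + 13*(-2) + 14*(-9)) - 1*42699 = 34*(4 - 26 - 126) - 42699 = 34*(-148) - 42699 = -5032 - 42699 = -47731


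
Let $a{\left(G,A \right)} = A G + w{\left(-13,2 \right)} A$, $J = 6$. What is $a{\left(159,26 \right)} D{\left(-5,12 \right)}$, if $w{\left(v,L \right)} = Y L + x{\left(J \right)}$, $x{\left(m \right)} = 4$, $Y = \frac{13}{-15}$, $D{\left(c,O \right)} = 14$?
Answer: $\frac{880516}{15} \approx 58701.0$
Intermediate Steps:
$Y = - \frac{13}{15}$ ($Y = 13 \left(- \frac{1}{15}\right) = - \frac{13}{15} \approx -0.86667$)
$w{\left(v,L \right)} = 4 - \frac{13 L}{15}$ ($w{\left(v,L \right)} = - \frac{13 L}{15} + 4 = 4 - \frac{13 L}{15}$)
$a{\left(G,A \right)} = \frac{34 A}{15} + A G$ ($a{\left(G,A \right)} = A G + \left(4 - \frac{26}{15}\right) A = A G + \frac{34 A}{15} = \frac{34 A}{15} + A G$)
$a{\left(159,26 \right)} D{\left(-5,12 \right)} = \frac{1}{15} \cdot 26 \left(34 + 15 \cdot 159\right) 14 = \frac{1}{15} \cdot 26 \left(34 + 2385\right) 14 = \frac{1}{15} \cdot 26 \cdot 2419 \cdot 14 = \frac{62894}{15} \cdot 14 = \frac{880516}{15}$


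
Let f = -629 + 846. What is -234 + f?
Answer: -17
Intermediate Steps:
f = 217
-234 + f = -234 + 217 = -17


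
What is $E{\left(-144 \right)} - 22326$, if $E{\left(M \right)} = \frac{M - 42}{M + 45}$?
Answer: $- \frac{736696}{33} \approx -22324.0$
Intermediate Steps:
$E{\left(M \right)} = \frac{-42 + M}{45 + M}$
$E{\left(-144 \right)} - 22326 = \frac{-42 - 144}{45 - 144} - 22326 = \frac{1}{-99} \left(-186\right) - 22326 = \left(- \frac{1}{99}\right) \left(-186\right) - 22326 = \frac{62}{33} - 22326 = - \frac{736696}{33}$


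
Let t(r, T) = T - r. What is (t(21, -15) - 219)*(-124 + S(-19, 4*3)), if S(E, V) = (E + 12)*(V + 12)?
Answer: 74460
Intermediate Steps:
S(E, V) = (12 + E)*(12 + V)
(t(21, -15) - 219)*(-124 + S(-19, 4*3)) = ((-15 - 1*21) - 219)*(-124 + (144 + 12*(-19) + 12*(4*3) - 76*3)) = ((-15 - 21) - 219)*(-124 + (144 - 228 + 12*12 - 19*12)) = (-36 - 219)*(-124 + (144 - 228 + 144 - 228)) = -255*(-124 - 168) = -255*(-292) = 74460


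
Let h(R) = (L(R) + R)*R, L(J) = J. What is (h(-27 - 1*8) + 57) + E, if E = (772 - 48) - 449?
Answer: 2782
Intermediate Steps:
h(R) = 2*R**2 (h(R) = (R + R)*R = (2*R)*R = 2*R**2)
E = 275 (E = 724 - 449 = 275)
(h(-27 - 1*8) + 57) + E = (2*(-27 - 1*8)**2 + 57) + 275 = (2*(-27 - 8)**2 + 57) + 275 = (2*(-35)**2 + 57) + 275 = (2*1225 + 57) + 275 = (2450 + 57) + 275 = 2507 + 275 = 2782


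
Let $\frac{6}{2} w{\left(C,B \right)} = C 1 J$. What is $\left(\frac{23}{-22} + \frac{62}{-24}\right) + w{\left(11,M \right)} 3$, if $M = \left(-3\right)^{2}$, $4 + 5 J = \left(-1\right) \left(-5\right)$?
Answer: $- \frac{943}{660} \approx -1.4288$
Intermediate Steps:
$J = \frac{1}{5}$ ($J = - \frac{4}{5} + \frac{\left(-1\right) \left(-5\right)}{5} = - \frac{4}{5} + \frac{1}{5} \cdot 5 = - \frac{4}{5} + 1 = \frac{1}{5} \approx 0.2$)
$M = 9$
$w{\left(C,B \right)} = \frac{C}{15}$ ($w{\left(C,B \right)} = \frac{C 1 \cdot \frac{1}{5}}{3} = \frac{C \frac{1}{5}}{3} = \frac{\frac{1}{5} C}{3} = \frac{C}{15}$)
$\left(\frac{23}{-22} + \frac{62}{-24}\right) + w{\left(11,M \right)} 3 = \left(\frac{23}{-22} + \frac{62}{-24}\right) + \frac{1}{15} \cdot 11 \cdot 3 = \left(23 \left(- \frac{1}{22}\right) + 62 \left(- \frac{1}{24}\right)\right) + \frac{11}{15} \cdot 3 = \left(- \frac{23}{22} - \frac{31}{12}\right) + \frac{11}{5} = - \frac{479}{132} + \frac{11}{5} = - \frac{943}{660}$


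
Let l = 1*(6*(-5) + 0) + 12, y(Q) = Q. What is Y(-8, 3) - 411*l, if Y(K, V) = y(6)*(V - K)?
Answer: 7464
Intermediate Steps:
Y(K, V) = -6*K + 6*V (Y(K, V) = 6*(V - K) = -6*K + 6*V)
l = -18 (l = 1*(-30 + 0) + 12 = 1*(-30) + 12 = -30 + 12 = -18)
Y(-8, 3) - 411*l = (-6*(-8) + 6*3) - 411*(-18) = (48 + 18) + 7398 = 66 + 7398 = 7464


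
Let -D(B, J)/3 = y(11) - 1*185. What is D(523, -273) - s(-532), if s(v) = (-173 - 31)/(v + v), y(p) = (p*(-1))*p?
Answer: 244137/266 ≈ 917.81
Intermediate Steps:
y(p) = -p² (y(p) = (-p)*p = -p²)
s(v) = -102/v (s(v) = -204*1/(2*v) = -102/v)
D(B, J) = 918 (D(B, J) = -3*(-1*11² - 1*185) = -3*(-1*121 - 185) = -3*(-121 - 185) = -3*(-306) = 918)
D(523, -273) - s(-532) = 918 - (-102)/(-532) = 918 - (-102)*(-1)/532 = 918 - 1*51/266 = 918 - 51/266 = 244137/266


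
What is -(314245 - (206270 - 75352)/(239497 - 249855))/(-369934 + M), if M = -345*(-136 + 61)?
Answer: 1627540314/1781881561 ≈ 0.91338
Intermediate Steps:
M = 25875 (M = -345*(-75) = 25875)
-(314245 - (206270 - 75352)/(239497 - 249855))/(-369934 + M) = -(314245 - (206270 - 75352)/(239497 - 249855))/(-369934 + 25875) = -(314245 - 130918/(-10358))/(-344059) = -(314245 - 130918*(-1)/10358)*(-1)/344059 = -(314245 - 1*(-65459/5179))*(-1)/344059 = -(314245 + 65459/5179)*(-1)/344059 = -1627540314*(-1)/(5179*344059) = -1*(-1627540314/1781881561) = 1627540314/1781881561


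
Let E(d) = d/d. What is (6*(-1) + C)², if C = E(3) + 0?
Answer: 25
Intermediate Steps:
E(d) = 1
C = 1 (C = 1 + 0 = 1)
(6*(-1) + C)² = (6*(-1) + 1)² = (-6 + 1)² = (-5)² = 25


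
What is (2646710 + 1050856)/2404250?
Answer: 1848783/1202125 ≈ 1.5379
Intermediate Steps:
(2646710 + 1050856)/2404250 = 3697566*(1/2404250) = 1848783/1202125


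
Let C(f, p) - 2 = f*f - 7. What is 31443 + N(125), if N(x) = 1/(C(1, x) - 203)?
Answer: 6508700/207 ≈ 31443.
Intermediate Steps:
C(f, p) = -5 + f² (C(f, p) = 2 + (f*f - 7) = 2 + (f² - 7) = 2 + (-7 + f²) = -5 + f²)
N(x) = -1/207 (N(x) = 1/((-5 + 1²) - 203) = 1/((-5 + 1) - 203) = 1/(-4 - 203) = 1/(-207) = -1/207)
31443 + N(125) = 31443 - 1/207 = 6508700/207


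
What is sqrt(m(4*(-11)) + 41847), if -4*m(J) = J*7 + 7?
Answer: sqrt(167689)/2 ≈ 204.75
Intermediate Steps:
m(J) = -7/4 - 7*J/4 (m(J) = -(J*7 + 7)/4 = -(7*J + 7)/4 = -(7 + 7*J)/4 = -7/4 - 7*J/4)
sqrt(m(4*(-11)) + 41847) = sqrt((-7/4 - 7*(-11)) + 41847) = sqrt((-7/4 - 7/4*(-44)) + 41847) = sqrt((-7/4 + 77) + 41847) = sqrt(301/4 + 41847) = sqrt(167689/4) = sqrt(167689)/2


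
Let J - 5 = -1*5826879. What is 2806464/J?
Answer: -1403232/2913437 ≈ -0.48164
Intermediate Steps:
J = -5826874 (J = 5 - 1*5826879 = 5 - 5826879 = -5826874)
2806464/J = 2806464/(-5826874) = 2806464*(-1/5826874) = -1403232/2913437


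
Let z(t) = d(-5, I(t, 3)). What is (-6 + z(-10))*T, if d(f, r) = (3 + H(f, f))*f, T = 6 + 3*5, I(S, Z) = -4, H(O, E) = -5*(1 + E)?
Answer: -2541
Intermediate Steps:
H(O, E) = -5 - 5*E
T = 21 (T = 6 + 15 = 21)
d(f, r) = f*(-2 - 5*f) (d(f, r) = (3 + (-5 - 5*f))*f = (-2 - 5*f)*f = f*(-2 - 5*f))
z(t) = -115 (z(t) = -1*(-5)*(2 + 5*(-5)) = -1*(-5)*(2 - 25) = -1*(-5)*(-23) = -115)
(-6 + z(-10))*T = (-6 - 115)*21 = -121*21 = -2541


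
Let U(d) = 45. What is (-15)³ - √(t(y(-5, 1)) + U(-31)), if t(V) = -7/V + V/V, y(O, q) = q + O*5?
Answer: -3375 - √6666/12 ≈ -3381.8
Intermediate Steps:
y(O, q) = q + 5*O
t(V) = 1 - 7/V (t(V) = -7/V + 1 = 1 - 7/V)
(-15)³ - √(t(y(-5, 1)) + U(-31)) = (-15)³ - √((-7 + (1 + 5*(-5)))/(1 + 5*(-5)) + 45) = -3375 - √((-7 + (1 - 25))/(1 - 25) + 45) = -3375 - √((-7 - 24)/(-24) + 45) = -3375 - √(-1/24*(-31) + 45) = -3375 - √(31/24 + 45) = -3375 - √(1111/24) = -3375 - √6666/12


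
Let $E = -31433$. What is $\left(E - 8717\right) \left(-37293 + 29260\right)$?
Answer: $322524950$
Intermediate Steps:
$\left(E - 8717\right) \left(-37293 + 29260\right) = \left(-31433 - 8717\right) \left(-37293 + 29260\right) = \left(-40150\right) \left(-8033\right) = 322524950$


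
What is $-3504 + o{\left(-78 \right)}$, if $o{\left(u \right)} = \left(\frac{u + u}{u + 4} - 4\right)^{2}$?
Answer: $- \frac{4792076}{1369} \approx -3500.4$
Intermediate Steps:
$o{\left(u \right)} = \left(-4 + \frac{2 u}{4 + u}\right)^{2}$ ($o{\left(u \right)} = \left(\frac{2 u}{4 + u} - 4\right)^{2} = \left(-4 + \frac{2 u}{4 + u}\right)^{2}$)
$-3504 + o{\left(-78 \right)} = -3504 + \frac{4 \left(8 - 78\right)^{2}}{\left(4 - 78\right)^{2}} = -3504 + \frac{4 \left(-70\right)^{2}}{5476} = -3504 + 4 \cdot \frac{1}{5476} \cdot 4900 = -3504 + \frac{4900}{1369} = - \frac{4792076}{1369}$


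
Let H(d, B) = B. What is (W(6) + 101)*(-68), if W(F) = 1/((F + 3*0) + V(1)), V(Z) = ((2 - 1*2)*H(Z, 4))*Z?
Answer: -20638/3 ≈ -6879.3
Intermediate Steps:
V(Z) = 0 (V(Z) = ((2 - 1*2)*4)*Z = ((2 - 2)*4)*Z = (0*4)*Z = 0*Z = 0)
W(F) = 1/F (W(F) = 1/((F + 3*0) + 0) = 1/((F + 0) + 0) = 1/(F + 0) = 1/F)
(W(6) + 101)*(-68) = (1/6 + 101)*(-68) = (⅙ + 101)*(-68) = (607/6)*(-68) = -20638/3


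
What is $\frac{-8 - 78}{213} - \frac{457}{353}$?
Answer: $- \frac{127699}{75189} \approx -1.6984$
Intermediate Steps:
$\frac{-8 - 78}{213} - \frac{457}{353} = \left(-86\right) \frac{1}{213} - \frac{457}{353} = - \frac{86}{213} - \frac{457}{353} = - \frac{127699}{75189}$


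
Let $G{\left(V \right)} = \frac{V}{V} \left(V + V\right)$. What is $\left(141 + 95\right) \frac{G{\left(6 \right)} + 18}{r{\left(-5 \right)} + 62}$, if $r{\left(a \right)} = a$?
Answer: $\frac{2360}{19} \approx 124.21$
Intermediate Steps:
$G{\left(V \right)} = 2 V$ ($G{\left(V \right)} = 1 \cdot 2 V = 2 V$)
$\left(141 + 95\right) \frac{G{\left(6 \right)} + 18}{r{\left(-5 \right)} + 62} = \left(141 + 95\right) \frac{2 \cdot 6 + 18}{-5 + 62} = 236 \frac{12 + 18}{57} = 236 \cdot 30 \cdot \frac{1}{57} = 236 \cdot \frac{10}{19} = \frac{2360}{19}$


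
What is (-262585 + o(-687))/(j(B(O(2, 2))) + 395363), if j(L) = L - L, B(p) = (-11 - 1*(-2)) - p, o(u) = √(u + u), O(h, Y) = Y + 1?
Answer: -262585/395363 + I*√1374/395363 ≈ -0.66416 + 9.3756e-5*I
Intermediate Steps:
O(h, Y) = 1 + Y
o(u) = √2*√u (o(u) = √(2*u) = √2*√u)
B(p) = -9 - p (B(p) = (-11 + 2) - p = -9 - p)
j(L) = 0
(-262585 + o(-687))/(j(B(O(2, 2))) + 395363) = (-262585 + √2*√(-687))/(0 + 395363) = (-262585 + √2*(I*√687))/395363 = (-262585 + I*√1374)*(1/395363) = -262585/395363 + I*√1374/395363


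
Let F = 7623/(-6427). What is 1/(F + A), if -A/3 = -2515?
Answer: 6427/48484092 ≈ 0.00013256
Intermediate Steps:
A = 7545 (A = -3*(-2515) = 7545)
F = -7623/6427 (F = 7623*(-1/6427) = -7623/6427 ≈ -1.1861)
1/(F + A) = 1/(-7623/6427 + 7545) = 1/(48484092/6427) = 6427/48484092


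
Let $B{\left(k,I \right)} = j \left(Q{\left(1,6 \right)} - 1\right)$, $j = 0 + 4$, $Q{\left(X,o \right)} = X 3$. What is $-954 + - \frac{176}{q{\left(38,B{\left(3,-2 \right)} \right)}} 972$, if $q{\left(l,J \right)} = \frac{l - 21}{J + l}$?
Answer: $- \frac{7885530}{17} \approx -4.6385 \cdot 10^{5}$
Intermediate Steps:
$Q{\left(X,o \right)} = 3 X$
$j = 4$
$B{\left(k,I \right)} = 8$ ($B{\left(k,I \right)} = 4 \left(3 \cdot 1 - 1\right) = 4 \left(3 - 1\right) = 4 \cdot 2 = 8$)
$q{\left(l,J \right)} = \frac{-21 + l}{J + l}$
$-954 + - \frac{176}{q{\left(38,B{\left(3,-2 \right)} \right)}} 972 = -954 + - \frac{176}{\frac{1}{8 + 38} \left(-21 + 38\right)} 972 = -954 + - \frac{176}{\frac{1}{46} \cdot 17} \cdot 972 = -954 + - \frac{176}{\frac{17}{46}} \cdot 972 = -954 + \left(-176\right) \frac{46}{17} \cdot 972 = -954 - \frac{7869312}{17} = - \frac{7885530}{17}$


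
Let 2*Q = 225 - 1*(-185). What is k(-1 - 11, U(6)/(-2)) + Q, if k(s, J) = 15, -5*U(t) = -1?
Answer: 220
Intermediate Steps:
U(t) = ⅕ (U(t) = -⅕*(-1) = ⅕)
Q = 205 (Q = (225 - 1*(-185))/2 = (225 + 185)/2 = (½)*410 = 205)
k(-1 - 11, U(6)/(-2)) + Q = 15 + 205 = 220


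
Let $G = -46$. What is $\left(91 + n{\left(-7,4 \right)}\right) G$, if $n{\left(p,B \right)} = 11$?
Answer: $-4692$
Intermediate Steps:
$\left(91 + n{\left(-7,4 \right)}\right) G = \left(91 + 11\right) \left(-46\right) = 102 \left(-46\right) = -4692$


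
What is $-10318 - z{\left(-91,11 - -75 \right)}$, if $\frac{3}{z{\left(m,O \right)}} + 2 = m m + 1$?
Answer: $- \frac{28477681}{2760} \approx -10318.0$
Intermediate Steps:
$z{\left(m,O \right)} = \frac{3}{-1 + m^{2}}$ ($z{\left(m,O \right)} = \frac{3}{-2 + \left(m m + 1\right)} = \frac{3}{-2 + \left(m^{2} + 1\right)} = \frac{3}{-2 + \left(1 + m^{2}\right)} = \frac{3}{-1 + m^{2}}$)
$-10318 - z{\left(-91,11 - -75 \right)} = -10318 - \frac{3}{-1 + \left(-91\right)^{2}} = -10318 - \frac{3}{-1 + 8281} = -10318 - \frac{3}{8280} = -10318 - 3 \cdot \frac{1}{8280} = -10318 - \frac{1}{2760} = - \frac{28477681}{2760}$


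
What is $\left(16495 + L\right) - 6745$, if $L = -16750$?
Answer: $-7000$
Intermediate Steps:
$\left(16495 + L\right) - 6745 = \left(16495 - 16750\right) - 6745 = -255 - 6745 = -7000$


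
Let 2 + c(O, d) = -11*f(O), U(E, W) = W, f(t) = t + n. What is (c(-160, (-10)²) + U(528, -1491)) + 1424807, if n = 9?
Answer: 1424975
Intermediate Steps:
f(t) = 9 + t (f(t) = t + 9 = 9 + t)
c(O, d) = -101 - 11*O (c(O, d) = -2 - 11*(9 + O) = -2 + (-99 - 11*O) = -101 - 11*O)
(c(-160, (-10)²) + U(528, -1491)) + 1424807 = ((-101 - 11*(-160)) - 1491) + 1424807 = ((-101 + 1760) - 1491) + 1424807 = (1659 - 1491) + 1424807 = 168 + 1424807 = 1424975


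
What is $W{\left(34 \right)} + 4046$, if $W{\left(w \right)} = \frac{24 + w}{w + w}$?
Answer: $\frac{137593}{34} \approx 4046.9$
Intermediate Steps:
$W{\left(w \right)} = \frac{24 + w}{2 w}$
$W{\left(34 \right)} + 4046 = \frac{24 + 34}{2 \cdot 34} + 4046 = \frac{1}{2} \cdot \frac{1}{34} \cdot 58 + 4046 = \frac{29}{34} + 4046 = \frac{137593}{34}$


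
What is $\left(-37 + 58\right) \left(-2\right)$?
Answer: $-42$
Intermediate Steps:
$\left(-37 + 58\right) \left(-2\right) = 21 \left(-2\right) = -42$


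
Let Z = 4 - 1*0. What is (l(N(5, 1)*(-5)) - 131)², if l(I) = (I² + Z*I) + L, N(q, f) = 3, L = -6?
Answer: 784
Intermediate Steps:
Z = 4 (Z = 4 + 0 = 4)
l(I) = -6 + I² + 4*I (l(I) = (I² + 4*I) - 6 = -6 + I² + 4*I)
(l(N(5, 1)*(-5)) - 131)² = ((-6 + (3*(-5))² + 4*(3*(-5))) - 131)² = ((-6 + (-15)² + 4*(-15)) - 131)² = ((-6 + 225 - 60) - 131)² = (159 - 131)² = 28² = 784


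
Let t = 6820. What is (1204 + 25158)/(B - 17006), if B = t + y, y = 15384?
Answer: 13181/2599 ≈ 5.0716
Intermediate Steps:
B = 22204 (B = 6820 + 15384 = 22204)
(1204 + 25158)/(B - 17006) = (1204 + 25158)/(22204 - 17006) = 26362/5198 = 26362*(1/5198) = 13181/2599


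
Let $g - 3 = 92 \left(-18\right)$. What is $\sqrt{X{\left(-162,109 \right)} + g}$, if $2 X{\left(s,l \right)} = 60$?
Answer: $i \sqrt{1623} \approx 40.286 i$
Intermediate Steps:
$g = -1653$ ($g = 3 + 92 \left(-18\right) = 3 - 1656 = -1653$)
$X{\left(s,l \right)} = 30$ ($X{\left(s,l \right)} = \frac{1}{2} \cdot 60 = 30$)
$\sqrt{X{\left(-162,109 \right)} + g} = \sqrt{30 - 1653} = \sqrt{-1623} = i \sqrt{1623}$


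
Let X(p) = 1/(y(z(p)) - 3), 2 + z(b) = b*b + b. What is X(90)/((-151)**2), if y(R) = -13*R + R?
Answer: -1/2240403459 ≈ -4.4635e-10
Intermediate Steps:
z(b) = -2 + b + b**2 (z(b) = -2 + (b*b + b) = -2 + (b**2 + b) = -2 + (b + b**2) = -2 + b + b**2)
y(R) = -12*R
X(p) = 1/(21 - 12*p - 12*p**2) (X(p) = 1/(-12*(-2 + p + p**2) - 3) = 1/((24 - 12*p - 12*p**2) - 3) = 1/(21 - 12*p - 12*p**2))
X(90)/((-151)**2) = (-1/(-21 + 12*90 + 12*90**2))/((-151)**2) = -1/(-21 + 1080 + 12*8100)/22801 = -1/(-21 + 1080 + 97200)*(1/22801) = -1/98259*(1/22801) = -1*1/98259*(1/22801) = -1/98259*1/22801 = -1/2240403459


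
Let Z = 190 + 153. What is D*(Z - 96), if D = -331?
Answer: -81757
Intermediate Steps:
Z = 343
D*(Z - 96) = -331*(343 - 96) = -331*247 = -81757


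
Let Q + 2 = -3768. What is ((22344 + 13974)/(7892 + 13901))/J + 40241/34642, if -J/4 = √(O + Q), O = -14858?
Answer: 40241/34642 + 18159*I*√4657/405960004 ≈ 1.1616 + 0.0030525*I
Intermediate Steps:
Q = -3770 (Q = -2 - 3768 = -3770)
J = -8*I*√4657 (J = -4*√(-14858 - 3770) = -8*I*√4657 ≈ -545.94*I)
((22344 + 13974)/(7892 + 13901))/J + 40241/34642 = ((22344 + 13974)/(7892 + 13901))/((-8*I*√4657)) + 40241/34642 = (36318/21793)*(I*√4657/37256) + 40241*(1/34642) = (36318*(1/21793))*(I*√4657/37256) + 40241/34642 = 36318*(I*√4657/37256)/21793 + 40241/34642 = 18159*I*√4657/405960004 + 40241/34642 = 40241/34642 + 18159*I*√4657/405960004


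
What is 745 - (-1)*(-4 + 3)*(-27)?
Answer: 772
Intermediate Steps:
745 - (-1)*(-4 + 3)*(-27) = 745 - (-1)*(-1*(-27)) = 745 - (-1)*27 = 745 - 1*(-27) = 745 + 27 = 772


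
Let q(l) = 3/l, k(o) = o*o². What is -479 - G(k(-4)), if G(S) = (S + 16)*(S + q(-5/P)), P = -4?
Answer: -17179/5 ≈ -3435.8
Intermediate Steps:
k(o) = o³
G(S) = (16 + S)*(12/5 + S) (G(S) = (S + 16)*(S + 3/((-5/(-4)))) = (16 + S)*(S + 3/((-5*(-¼)))) = (16 + S)*(S + 3/(5/4)) = (16 + S)*(S + 3*(⅘)) = (16 + S)*(S + 12/5) = (16 + S)*(12/5 + S))
-479 - G(k(-4)) = -479 - (192/5 + ((-4)³)² + (92/5)*(-4)³) = -479 - (192/5 + (-64)² + (92/5)*(-64)) = -479 - (192/5 + 4096 - 5888/5) = -479 - 1*14784/5 = -479 - 14784/5 = -17179/5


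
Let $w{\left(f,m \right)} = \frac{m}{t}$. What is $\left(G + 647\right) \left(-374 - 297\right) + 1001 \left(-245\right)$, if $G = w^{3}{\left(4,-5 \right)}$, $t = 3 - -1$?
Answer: $- \frac{43396573}{64} \approx -6.7807 \cdot 10^{5}$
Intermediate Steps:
$t = 4$ ($t = 3 + 1 = 4$)
$w{\left(f,m \right)} = \frac{m}{4}$
$G = - \frac{125}{64}$ ($G = \left(\frac{1}{4} \left(-5\right)\right)^{3} = \left(- \frac{5}{4}\right)^{3} = - \frac{125}{64} \approx -1.9531$)
$\left(G + 647\right) \left(-374 - 297\right) + 1001 \left(-245\right) = \left(- \frac{125}{64} + 647\right) \left(-374 - 297\right) + 1001 \left(-245\right) = \frac{41283}{64} \left(-671\right) - 245245 = - \frac{27700893}{64} - 245245 = - \frac{43396573}{64}$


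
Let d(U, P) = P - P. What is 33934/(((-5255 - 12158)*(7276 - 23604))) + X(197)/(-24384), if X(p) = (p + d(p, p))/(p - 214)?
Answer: 8759690945/14732297346624 ≈ 0.00059459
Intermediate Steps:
d(U, P) = 0
X(p) = p/(-214 + p) (X(p) = (p + 0)/(p - 214) = p/(-214 + p))
33934/(((-5255 - 12158)*(7276 - 23604))) + X(197)/(-24384) = 33934/(((-5255 - 12158)*(7276 - 23604))) + (197/(-214 + 197))/(-24384) = 33934/((-17413*(-16328))) + (197/(-17))*(-1/24384) = 33934/284319464 + (197*(-1/17))*(-1/24384) = 33934*(1/284319464) - 197/17*(-1/24384) = 16967/142159732 + 197/414528 = 8759690945/14732297346624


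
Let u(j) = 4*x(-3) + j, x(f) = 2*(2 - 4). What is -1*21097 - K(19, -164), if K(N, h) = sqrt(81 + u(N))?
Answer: -21097 - 2*sqrt(21) ≈ -21106.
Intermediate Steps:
x(f) = -4 (x(f) = 2*(-2) = -4)
u(j) = -16 + j (u(j) = 4*(-4) + j = -16 + j)
K(N, h) = sqrt(65 + N) (K(N, h) = sqrt(81 + (-16 + N)) = sqrt(65 + N))
-1*21097 - K(19, -164) = -1*21097 - sqrt(65 + 19) = -21097 - sqrt(84) = -21097 - 2*sqrt(21)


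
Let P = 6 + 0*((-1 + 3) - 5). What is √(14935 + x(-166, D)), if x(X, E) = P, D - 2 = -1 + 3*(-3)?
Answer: √14941 ≈ 122.23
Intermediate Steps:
P = 6 (P = 6 + 0*(2 - 5) = 6 + 0*(-3) = 6 + 0 = 6)
D = -8 (D = 2 + (-1 + 3*(-3)) = 2 + (-1 - 9) = 2 - 10 = -8)
x(X, E) = 6
√(14935 + x(-166, D)) = √(14935 + 6) = √14941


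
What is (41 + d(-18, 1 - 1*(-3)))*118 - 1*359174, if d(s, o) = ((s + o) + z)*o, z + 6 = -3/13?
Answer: -4730504/13 ≈ -3.6389e+5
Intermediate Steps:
z = -81/13 (z = -6 - 3/13 = -81/13 ≈ -6.2308)
d(s, o) = o*(-81/13 + o + s) (d(s, o) = ((s + o) - 81/13)*o = ((o + s) - 81/13)*o = (-81/13 + o + s)*o = o*(-81/13 + o + s))
(41 + d(-18, 1 - 1*(-3)))*118 - 1*359174 = (41 + (1 - 1*(-3))*(-81 + 13*(1 - 1*(-3)) + 13*(-18))/13)*118 - 1*359174 = (41 + (1 + 3)*(-81 + 13*(1 + 3) - 234)/13)*118 - 359174 = (41 + (1/13)*4*(-81 + 13*4 - 234))*118 - 359174 = (41 + (1/13)*4*(-81 + 52 - 234))*118 - 359174 = (41 + (1/13)*4*(-263))*118 - 359174 = (41 - 1052/13)*118 - 359174 = -519/13*118 - 359174 = -61242/13 - 359174 = -4730504/13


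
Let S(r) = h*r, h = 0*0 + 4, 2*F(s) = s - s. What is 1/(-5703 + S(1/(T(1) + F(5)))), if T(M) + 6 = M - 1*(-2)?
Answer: -3/17113 ≈ -0.00017531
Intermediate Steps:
F(s) = 0 (F(s) = (s - s)/2 = (1/2)*0 = 0)
T(M) = -4 + M (T(M) = -6 + (M - 1*(-2)) = -6 + (M + 2) = -6 + (2 + M) = -4 + M)
h = 4 (h = 0 + 4 = 4)
S(r) = 4*r
1/(-5703 + S(1/(T(1) + F(5)))) = 1/(-5703 + 4/((-4 + 1) + 0)) = 1/(-5703 + 4/(-3 + 0)) = 1/(-5703 + 4/(-3)) = 1/(-5703 + 4*(-1/3)) = 1/(-5703 - 4/3) = 1/(-17113/3) = -3/17113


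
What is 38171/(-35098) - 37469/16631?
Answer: -278558409/83387834 ≈ -3.3405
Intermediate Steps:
38171/(-35098) - 37469/16631 = 38171*(-1/35098) - 37469*1/16631 = -5453/5014 - 37469/16631 = -278558409/83387834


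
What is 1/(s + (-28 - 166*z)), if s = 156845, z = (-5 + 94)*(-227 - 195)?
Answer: 1/6391445 ≈ 1.5646e-7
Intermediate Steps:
z = -37558 (z = 89*(-422) = -37558)
1/(s + (-28 - 166*z)) = 1/(156845 + (-28 - 166*(-37558))) = 1/(156845 + (-28 + 6234628)) = 1/(156845 + 6234600) = 1/6391445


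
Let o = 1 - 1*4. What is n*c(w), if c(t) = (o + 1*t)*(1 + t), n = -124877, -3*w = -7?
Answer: 2497540/9 ≈ 2.7750e+5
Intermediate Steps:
w = 7/3 (w = -1/3*(-7) = 7/3 ≈ 2.3333)
o = -3 (o = 1 - 4 = -3)
c(t) = (1 + t)*(-3 + t) (c(t) = (-3 + 1*t)*(1 + t) = (-3 + t)*(1 + t) = (1 + t)*(-3 + t))
n*c(w) = -124877*(-3 + (7/3)**2 - 2*7/3) = -124877*(-3 + 49/9 - 14/3) = -124877*(-20/9) = 2497540/9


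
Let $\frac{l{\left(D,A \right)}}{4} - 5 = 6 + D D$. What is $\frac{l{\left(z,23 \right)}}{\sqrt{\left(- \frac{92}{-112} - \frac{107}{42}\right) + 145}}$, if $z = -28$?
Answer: $\frac{1272 \sqrt{252735}}{2407} \approx 265.67$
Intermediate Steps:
$l{\left(D,A \right)} = 44 + 4 D^{2}$ ($l{\left(D,A \right)} = 20 + 4 \left(6 + D D\right) = 20 + 4 \left(6 + D^{2}\right) = 20 + \left(24 + 4 D^{2}\right) = 44 + 4 D^{2}$)
$\frac{l{\left(z,23 \right)}}{\sqrt{\left(- \frac{92}{-112} - \frac{107}{42}\right) + 145}} = \frac{44 + 4 \left(-28\right)^{2}}{\sqrt{\left(- \frac{92}{-112} - \frac{107}{42}\right) + 145}} = \frac{44 + 4 \cdot 784}{\sqrt{\left(\left(-92\right) \left(- \frac{1}{112}\right) - \frac{107}{42}\right) + 145}} = \frac{44 + 3136}{\sqrt{\left(\frac{23}{28} - \frac{107}{42}\right) + 145}} = \frac{3180}{\sqrt{- \frac{145}{84} + 145}} = \frac{3180}{\sqrt{\frac{12035}{84}}} = \frac{3180}{\frac{1}{42} \sqrt{252735}} = 3180 \frac{2 \sqrt{252735}}{12035} = \frac{1272 \sqrt{252735}}{2407}$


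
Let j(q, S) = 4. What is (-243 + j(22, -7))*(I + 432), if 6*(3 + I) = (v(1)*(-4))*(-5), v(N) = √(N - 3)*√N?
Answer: -102531 - 2390*I*√2/3 ≈ -1.0253e+5 - 1126.7*I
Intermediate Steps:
v(N) = √N*√(-3 + N) (v(N) = √(-3 + N)*√N = √N*√(-3 + N))
I = -3 + 10*I*√2/3 (I = -3 + (((√1*√(-3 + 1))*(-4))*(-5))/6 = -3 + (((1*√(-2))*(-4))*(-5))/6 = -3 + (((1*(I*√2))*(-4))*(-5))/6 = -3 + (((I*√2)*(-4))*(-5))/6 = -3 + (-4*I*√2*(-5))/6 = -3 + (20*I*√2)/6 = -3 + 10*I*√2/3 ≈ -3.0 + 4.714*I)
(-243 + j(22, -7))*(I + 432) = (-243 + 4)*((-3 + 10*I*√2/3) + 432) = -239*(429 + 10*I*√2/3) = -102531 - 2390*I*√2/3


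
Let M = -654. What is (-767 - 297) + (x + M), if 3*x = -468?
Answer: -1874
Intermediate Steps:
x = -156 (x = (1/3)*(-468) = -156)
(-767 - 297) + (x + M) = (-767 - 297) + (-156 - 654) = -1064 - 810 = -1874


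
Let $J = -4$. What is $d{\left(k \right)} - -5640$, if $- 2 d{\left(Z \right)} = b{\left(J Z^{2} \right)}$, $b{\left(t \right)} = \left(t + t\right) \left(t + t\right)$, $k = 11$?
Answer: $-462872$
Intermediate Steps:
$b{\left(t \right)} = 4 t^{2}$ ($b{\left(t \right)} = 2 t 2 t = 4 t^{2}$)
$d{\left(Z \right)} = - 32 Z^{4}$ ($d{\left(Z \right)} = - \frac{4 \left(- 4 Z^{2}\right)^{2}}{2} = - \frac{4 \cdot 16 Z^{4}}{2} = - \frac{64 Z^{4}}{2} = - 32 Z^{4}$)
$d{\left(k \right)} - -5640 = - 32 \cdot 11^{4} - -5640 = \left(-32\right) 14641 + 5640 = -468512 + 5640 = -462872$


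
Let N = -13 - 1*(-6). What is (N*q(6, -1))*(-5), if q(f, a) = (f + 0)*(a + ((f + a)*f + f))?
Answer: 7350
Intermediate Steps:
N = -7 (N = -13 + 6 = -7)
q(f, a) = f*(a + f + f*(a + f)) (q(f, a) = f*(a + ((a + f)*f + f)) = f*(a + (f*(a + f) + f)) = f*(a + (f + f*(a + f))) = f*(a + f + f*(a + f)))
(N*q(6, -1))*(-5) = -42*(-1 + 6 + 6² - 1*6)*(-5) = -42*(-1 + 6 + 36 - 6)*(-5) = -42*35*(-5) = -7*210*(-5) = -1470*(-5) = 7350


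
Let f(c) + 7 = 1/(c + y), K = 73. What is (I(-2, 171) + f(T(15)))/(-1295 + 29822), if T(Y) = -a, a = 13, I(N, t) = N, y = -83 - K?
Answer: -1522/4821063 ≈ -0.00031570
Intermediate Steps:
y = -156 (y = -83 - 1*73 = -83 - 73 = -156)
T(Y) = -13 (T(Y) = -1*13 = -13)
f(c) = -7 + 1/(-156 + c) (f(c) = -7 + 1/(c - 156) = -7 + 1/(-156 + c))
(I(-2, 171) + f(T(15)))/(-1295 + 29822) = (-2 + (1093 - 7*(-13))/(-156 - 13))/(-1295 + 29822) = (-2 + (1093 + 91)/(-169))/28527 = (-2 - 1/169*1184)*(1/28527) = (-2 - 1184/169)*(1/28527) = -1522/169*1/28527 = -1522/4821063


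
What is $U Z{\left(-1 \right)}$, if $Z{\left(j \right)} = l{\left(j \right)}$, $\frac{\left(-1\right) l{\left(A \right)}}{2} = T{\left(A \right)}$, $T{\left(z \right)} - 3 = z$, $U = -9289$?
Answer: $37156$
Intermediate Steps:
$T{\left(z \right)} = 3 + z$
$l{\left(A \right)} = -6 - 2 A$ ($l{\left(A \right)} = - 2 \left(3 + A\right) = -6 - 2 A$)
$Z{\left(j \right)} = -6 - 2 j$
$U Z{\left(-1 \right)} = - 9289 \left(-6 - -2\right) = - 9289 \left(-6 + 2\right) = \left(-9289\right) \left(-4\right) = 37156$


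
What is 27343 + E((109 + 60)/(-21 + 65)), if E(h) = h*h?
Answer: 52964609/1936 ≈ 27358.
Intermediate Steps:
E(h) = h²
27343 + E((109 + 60)/(-21 + 65)) = 27343 + ((109 + 60)/(-21 + 65))² = 27343 + (169/44)² = 27343 + 28561/1936 = 52964609/1936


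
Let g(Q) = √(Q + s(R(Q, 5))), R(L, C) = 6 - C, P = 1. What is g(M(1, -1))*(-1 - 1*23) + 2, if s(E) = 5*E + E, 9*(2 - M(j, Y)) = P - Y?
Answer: 2 - 8*√70 ≈ -64.933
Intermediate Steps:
M(j, Y) = 17/9 + Y/9 (M(j, Y) = 2 - (1 - Y)/9 = 2 + (-⅑ + Y/9) = 17/9 + Y/9)
s(E) = 6*E
g(Q) = √(6 + Q) (g(Q) = √(Q + 6*(6 - 1*5)) = √(Q + 6*(6 - 5)) = √(Q + 6*1) = √(Q + 6) = √(6 + Q))
g(M(1, -1))*(-1 - 1*23) + 2 = √(6 + (17/9 + (⅑)*(-1)))*(-1 - 1*23) + 2 = √(6 + (17/9 - ⅑))*(-1 - 23) + 2 = √(6 + 16/9)*(-24) + 2 = √(70/9)*(-24) + 2 = (√70/3)*(-24) + 2 = -8*√70 + 2 = 2 - 8*√70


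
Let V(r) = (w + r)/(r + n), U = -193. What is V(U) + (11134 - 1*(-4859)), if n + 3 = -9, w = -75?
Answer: 3278833/205 ≈ 15994.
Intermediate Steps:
n = -12 (n = -3 - 9 = -12)
V(r) = (-75 + r)/(-12 + r) (V(r) = (-75 + r)/(r - 12) = (-75 + r)/(-12 + r))
V(U) + (11134 - 1*(-4859)) = (-75 - 193)/(-12 - 193) + (11134 - 1*(-4859)) = -268/(-205) + (11134 + 4859) = -1/205*(-268) + 15993 = 268/205 + 15993 = 3278833/205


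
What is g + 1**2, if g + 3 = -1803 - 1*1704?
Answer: -3509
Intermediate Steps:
g = -3510 (g = -3 + (-1803 - 1*1704) = -3 + (-1803 - 1704) = -3 - 3507 = -3510)
g + 1**2 = -3510 + 1**2 = -3510 + 1 = -3509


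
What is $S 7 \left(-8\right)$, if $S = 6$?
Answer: $-336$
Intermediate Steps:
$S 7 \left(-8\right) = 6 \cdot 7 \left(-8\right) = 42 \left(-8\right) = -336$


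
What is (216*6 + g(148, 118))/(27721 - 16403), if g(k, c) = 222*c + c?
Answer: 13805/5659 ≈ 2.4395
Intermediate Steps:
g(k, c) = 223*c
(216*6 + g(148, 118))/(27721 - 16403) = (216*6 + 223*118)/(27721 - 16403) = (1296 + 26314)/11318 = 27610*(1/11318) = 13805/5659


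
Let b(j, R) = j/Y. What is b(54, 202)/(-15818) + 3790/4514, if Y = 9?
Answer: 14980784/17850613 ≈ 0.83923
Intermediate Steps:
b(j, R) = j/9
b(54, 202)/(-15818) + 3790/4514 = ((⅑)*54)/(-15818) + 3790/4514 = 6*(-1/15818) + 3790*(1/4514) = -3/7909 + 1895/2257 = 14980784/17850613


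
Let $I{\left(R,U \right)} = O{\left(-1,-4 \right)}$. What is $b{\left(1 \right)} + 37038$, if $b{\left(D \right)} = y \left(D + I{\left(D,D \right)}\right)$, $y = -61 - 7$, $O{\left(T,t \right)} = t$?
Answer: $37242$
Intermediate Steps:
$I{\left(R,U \right)} = -4$
$y = -68$ ($y = -61 - 7 = -68$)
$b{\left(D \right)} = 272 - 68 D$ ($b{\left(D \right)} = - 68 \left(D - 4\right) = - 68 \left(-4 + D\right) = 272 - 68 D$)
$b{\left(1 \right)} + 37038 = \left(272 - 68\right) + 37038 = 204 + 37038 = 37242$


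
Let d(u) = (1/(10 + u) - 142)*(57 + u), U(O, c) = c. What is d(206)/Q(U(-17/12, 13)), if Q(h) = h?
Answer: -8066473/2808 ≈ -2872.7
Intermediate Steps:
d(u) = (-142 + 1/(10 + u))*(57 + u)
d(206)/Q(U(-17/12, 13)) = ((-80883 - 9513*206 - 142*206²)/(10 + 206))/13 = ((-80883 - 1959678 - 142*42436)/216)*(1/13) = ((-80883 - 1959678 - 6025912)/216)*(1/13) = ((1/216)*(-8066473))*(1/13) = -8066473/216*1/13 = -8066473/2808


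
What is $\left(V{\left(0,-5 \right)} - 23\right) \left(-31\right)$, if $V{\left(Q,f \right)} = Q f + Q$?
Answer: $713$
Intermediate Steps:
$V{\left(Q,f \right)} = Q + Q f$
$\left(V{\left(0,-5 \right)} - 23\right) \left(-31\right) = \left(0 \left(1 - 5\right) - 23\right) \left(-31\right) = \left(0 \left(-4\right) - 23\right) \left(-31\right) = \left(0 - 23\right) \left(-31\right) = \left(-23\right) \left(-31\right) = 713$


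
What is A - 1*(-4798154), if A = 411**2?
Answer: 4967075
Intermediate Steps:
A = 168921
A - 1*(-4798154) = 168921 - 1*(-4798154) = 168921 + 4798154 = 4967075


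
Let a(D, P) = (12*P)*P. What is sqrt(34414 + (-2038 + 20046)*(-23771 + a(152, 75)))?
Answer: 3*sqrt(87500694) ≈ 28063.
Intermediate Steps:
a(D, P) = 12*P**2
sqrt(34414 + (-2038 + 20046)*(-23771 + a(152, 75))) = sqrt(34414 + (-2038 + 20046)*(-23771 + 12*75**2)) = sqrt(34414 + 18008*(-23771 + 12*5625)) = sqrt(34414 + 18008*(-23771 + 67500)) = sqrt(34414 + 18008*43729) = sqrt(34414 + 787471832) = sqrt(787506246) = 3*sqrt(87500694)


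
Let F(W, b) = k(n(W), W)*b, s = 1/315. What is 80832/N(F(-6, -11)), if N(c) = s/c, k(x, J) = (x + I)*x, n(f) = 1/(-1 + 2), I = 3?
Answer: -1120331520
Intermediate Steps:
n(f) = 1 (n(f) = 1/1 = 1)
s = 1/315 ≈ 0.0031746
k(x, J) = x*(3 + x) (k(x, J) = (x + 3)*x = (3 + x)*x = x*(3 + x))
F(W, b) = 4*b (F(W, b) = (1*(3 + 1))*b = (1*4)*b = 4*b)
N(c) = 1/(315*c)
80832/N(F(-6, -11)) = 80832/((1/(315*((4*(-11)))))) = 80832/(((1/315)/(-44))) = 80832/(((1/315)*(-1/44))) = 80832/(-1/13860) = 80832*(-13860) = -1120331520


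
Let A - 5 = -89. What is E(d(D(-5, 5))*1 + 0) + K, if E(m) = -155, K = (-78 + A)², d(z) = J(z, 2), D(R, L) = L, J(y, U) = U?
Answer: 26089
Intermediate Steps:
A = -84 (A = 5 - 89 = -84)
d(z) = 2
K = 26244 (K = (-78 - 84)² = (-162)² = 26244)
E(d(D(-5, 5))*1 + 0) + K = -155 + 26244 = 26089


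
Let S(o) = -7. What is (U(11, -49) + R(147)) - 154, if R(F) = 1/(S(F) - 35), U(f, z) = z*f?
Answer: -29107/42 ≈ -693.02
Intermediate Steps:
U(f, z) = f*z
R(F) = -1/42 (R(F) = 1/(-7 - 35) = 1/(-42) = -1/42)
(U(11, -49) + R(147)) - 154 = (11*(-49) - 1/42) - 154 = (-539 - 1/42) - 154 = -22639/42 - 154 = -29107/42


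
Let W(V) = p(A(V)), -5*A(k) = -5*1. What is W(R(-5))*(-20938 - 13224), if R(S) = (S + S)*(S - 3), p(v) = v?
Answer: -34162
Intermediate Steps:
A(k) = 1 (A(k) = -(-1) = -1/5*(-5) = 1)
R(S) = 2*S*(-3 + S) (R(S) = (2*S)*(-3 + S) = 2*S*(-3 + S))
W(V) = 1
W(R(-5))*(-20938 - 13224) = 1*(-20938 - 13224) = 1*(-34162) = -34162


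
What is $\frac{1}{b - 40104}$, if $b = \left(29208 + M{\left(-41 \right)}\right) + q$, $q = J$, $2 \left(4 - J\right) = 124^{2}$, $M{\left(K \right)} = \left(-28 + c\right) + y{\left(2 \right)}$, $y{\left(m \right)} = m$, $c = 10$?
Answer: $- \frac{1}{18596} \approx -5.3775 \cdot 10^{-5}$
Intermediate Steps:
$M{\left(K \right)} = -16$ ($M{\left(K \right)} = \left(-28 + 10\right) + 2 = -18 + 2 = -16$)
$J = -7684$ ($J = 4 - \frac{124^{2}}{2} = 4 - 7688 = -7684$)
$q = -7684$
$b = 21508$ ($b = \left(29208 - 16\right) - 7684 = 29192 - 7684 = 21508$)
$\frac{1}{b - 40104} = \frac{1}{21508 - 40104} = \frac{1}{-18596} = - \frac{1}{18596}$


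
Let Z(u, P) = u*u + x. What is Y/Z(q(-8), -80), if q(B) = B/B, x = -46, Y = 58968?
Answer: -6552/5 ≈ -1310.4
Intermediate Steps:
q(B) = 1
Z(u, P) = -46 + u² (Z(u, P) = u*u - 46 = u² - 46 = -46 + u²)
Y/Z(q(-8), -80) = 58968/(-46 + 1²) = 58968/(-46 + 1) = 58968/(-45) = 58968*(-1/45) = -6552/5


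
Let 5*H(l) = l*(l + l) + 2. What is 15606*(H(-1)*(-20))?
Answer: -249696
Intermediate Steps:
H(l) = ⅖ + 2*l²/5 (H(l) = (l*(l + l) + 2)/5 = (l*(2*l) + 2)/5 = (2*l² + 2)/5 = (2 + 2*l²)/5 = ⅖ + 2*l²/5)
15606*(H(-1)*(-20)) = 15606*((⅖ + (⅖)*(-1)²)*(-20)) = 15606*((⅖ + (⅖)*1)*(-20)) = 15606*((⅖ + ⅖)*(-20)) = 15606*((⅘)*(-20)) = 15606*(-16) = -249696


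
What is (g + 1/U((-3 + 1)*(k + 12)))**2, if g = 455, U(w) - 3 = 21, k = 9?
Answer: 119268241/576 ≈ 2.0706e+5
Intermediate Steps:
U(w) = 24 (U(w) = 3 + 21 = 24)
(g + 1/U((-3 + 1)*(k + 12)))**2 = (455 + 1/24)**2 = (10921/24)**2 = 119268241/576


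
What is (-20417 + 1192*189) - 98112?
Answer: 106759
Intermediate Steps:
(-20417 + 1192*189) - 98112 = (-20417 + 225288) - 98112 = 204871 - 98112 = 106759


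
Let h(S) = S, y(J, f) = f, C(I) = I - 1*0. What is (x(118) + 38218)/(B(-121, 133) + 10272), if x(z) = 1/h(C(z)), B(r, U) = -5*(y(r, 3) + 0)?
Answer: 4509725/1210326 ≈ 3.7260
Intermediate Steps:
C(I) = I (C(I) = I + 0 = I)
B(r, U) = -15 (B(r, U) = -5*(3 + 0) = -5*3 = -15)
x(z) = 1/z
(x(118) + 38218)/(B(-121, 133) + 10272) = (1/118 + 38218)/(-15 + 10272) = (1/118 + 38218)/10257 = (4509725/118)*(1/10257) = 4509725/1210326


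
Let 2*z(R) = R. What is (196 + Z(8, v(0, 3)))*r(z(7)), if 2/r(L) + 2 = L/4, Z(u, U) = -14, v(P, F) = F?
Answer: -2912/9 ≈ -323.56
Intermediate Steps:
z(R) = R/2
r(L) = 2/(-2 + L/4)
(196 + Z(8, v(0, 3)))*r(z(7)) = (196 - 14)*(8/(-8 + (½)*7)) = 182*(8/(-8 + 7/2)) = 182*(8/(-9/2)) = 182*(8*(-2/9)) = 182*(-16/9) = -2912/9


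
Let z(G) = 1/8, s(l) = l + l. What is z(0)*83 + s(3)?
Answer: 131/8 ≈ 16.375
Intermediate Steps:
s(l) = 2*l
z(G) = 1/8
z(0)*83 + s(3) = (1/8)*83 + 2*3 = 83/8 + 6 = 131/8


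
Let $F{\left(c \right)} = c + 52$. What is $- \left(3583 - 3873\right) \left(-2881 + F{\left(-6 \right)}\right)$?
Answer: $-822150$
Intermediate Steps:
$F{\left(c \right)} = 52 + c$
$- \left(3583 - 3873\right) \left(-2881 + F{\left(-6 \right)}\right) = - \left(3583 - 3873\right) \left(-2881 + \left(52 - 6\right)\right) = - \left(-290\right) \left(-2881 + 46\right) = - \left(-290\right) \left(-2835\right) = \left(-1\right) 822150 = -822150$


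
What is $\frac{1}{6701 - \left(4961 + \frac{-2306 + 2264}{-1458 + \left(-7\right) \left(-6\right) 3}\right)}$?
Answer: $\frac{222}{386273} \approx 0.00057472$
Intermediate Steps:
$\frac{1}{6701 - \left(4961 + \frac{-2306 + 2264}{-1458 + \left(-7\right) \left(-6\right) 3}\right)} = \frac{1}{6701 - \left(4961 - \frac{42}{-1458 + 42 \cdot 3}\right)} = \frac{1}{6701 - \left(4961 - \frac{42}{-1458 + 126}\right)} = \frac{1}{6701 - \left(4961 - \frac{42}{-1332}\right)} = \frac{1}{6701 - \left(4961 - - \frac{7}{222}\right)} = \frac{1}{6701 - \frac{1101349}{222}} = \frac{1}{\frac{386273}{222}} = \frac{222}{386273}$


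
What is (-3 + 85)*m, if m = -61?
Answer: -5002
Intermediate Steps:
(-3 + 85)*m = (-3 + 85)*(-61) = 82*(-61) = -5002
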